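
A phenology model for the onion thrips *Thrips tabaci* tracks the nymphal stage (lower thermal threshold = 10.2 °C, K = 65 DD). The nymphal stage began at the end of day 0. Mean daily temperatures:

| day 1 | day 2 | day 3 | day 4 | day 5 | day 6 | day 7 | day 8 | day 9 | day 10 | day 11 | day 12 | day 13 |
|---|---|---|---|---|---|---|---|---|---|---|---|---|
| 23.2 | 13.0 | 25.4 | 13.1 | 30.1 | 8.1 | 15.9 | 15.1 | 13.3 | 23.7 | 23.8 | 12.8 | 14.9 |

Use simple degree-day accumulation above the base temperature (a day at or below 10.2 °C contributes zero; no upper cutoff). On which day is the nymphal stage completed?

day 9

Daily DD above 10.2 °C: 13.0, 2.8, 15.2, 2.9, 19.9, 0.0, 5.7, 4.9, 3.1, 13.5, 13.6, 2.6, 4.7.
Cumulative: 13.0, 15.8, 31.0, 33.9, 53.8, 53.8, 59.5, 64.4, 67.5, 81.0, 94.6, 97.2, 101.9.
The total first reaches 65 DD on day 9.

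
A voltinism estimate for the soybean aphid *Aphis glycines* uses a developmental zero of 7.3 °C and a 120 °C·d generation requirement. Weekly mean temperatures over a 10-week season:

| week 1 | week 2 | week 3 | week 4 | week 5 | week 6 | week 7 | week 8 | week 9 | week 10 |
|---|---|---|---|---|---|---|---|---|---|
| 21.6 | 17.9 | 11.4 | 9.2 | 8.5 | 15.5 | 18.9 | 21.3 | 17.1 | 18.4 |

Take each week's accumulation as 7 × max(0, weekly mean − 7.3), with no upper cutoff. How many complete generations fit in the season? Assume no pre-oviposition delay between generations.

Weekly DD (7 × max(0, T̄ − 7.3)): 100.1, 74.2, 28.7, 13.3, 8.4, 57.4, 81.2, 98.0, 68.6, 77.7.
Season total = 607.6 DD.
Complete generations = ⌊607.6 / 120⌋ = 5.

5 generations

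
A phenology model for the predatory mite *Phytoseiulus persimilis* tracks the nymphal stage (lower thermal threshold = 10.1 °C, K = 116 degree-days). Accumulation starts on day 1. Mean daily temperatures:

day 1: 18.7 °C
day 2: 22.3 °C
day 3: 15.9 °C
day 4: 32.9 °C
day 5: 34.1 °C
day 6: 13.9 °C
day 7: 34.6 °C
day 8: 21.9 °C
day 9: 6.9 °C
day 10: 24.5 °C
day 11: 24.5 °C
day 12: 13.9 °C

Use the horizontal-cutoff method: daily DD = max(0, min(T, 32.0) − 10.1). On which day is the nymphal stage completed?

day 10

Daily DD above 10.1 °C (capped at 21.9): 8.6, 12.2, 5.8, 21.9, 21.9, 3.8, 21.9, 11.8, 0.0, 14.4, 14.4, 3.8.
Cumulative: 8.6, 20.8, 26.6, 48.5, 70.4, 74.2, 96.1, 107.9, 107.9, 122.3, 136.7, 140.5.
The total first reaches 116 DD on day 10.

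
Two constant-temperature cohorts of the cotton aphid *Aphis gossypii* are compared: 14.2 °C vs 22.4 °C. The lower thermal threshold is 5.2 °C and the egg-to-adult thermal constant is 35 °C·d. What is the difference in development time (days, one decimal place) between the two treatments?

At 14.2 °C: 35 / (14.2 − 5.2) = 35 / 9.0 = 3.889 d.
At 22.4 °C: 35 / (22.4 − 5.2) = 35 / 17.2 = 2.035 d.
Difference = |3.889 − 2.035| = 1.854 ≈ 1.9 days.

1.9 days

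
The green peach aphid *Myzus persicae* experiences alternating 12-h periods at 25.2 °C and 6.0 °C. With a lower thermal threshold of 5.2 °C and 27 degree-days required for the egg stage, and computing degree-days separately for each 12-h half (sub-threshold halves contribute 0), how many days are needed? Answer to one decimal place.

2.6 days

Day half: max(0, 25.2 − 5.2) × 0.5 = 20.0 × 0.5 = 10.00 DD.
Night half: max(0, 6.0 − 5.2) × 0.5 = 0.8 × 0.5 = 0.40 DD.
Per 24 h: 10.40 DD/day.
Duration = 27 / 10.40 = 2.596 ≈ 2.6 days.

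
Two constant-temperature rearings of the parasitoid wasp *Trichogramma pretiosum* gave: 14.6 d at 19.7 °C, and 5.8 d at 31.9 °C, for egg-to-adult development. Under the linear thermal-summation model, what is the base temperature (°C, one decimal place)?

Equal thermal constants: D₁(T₁ − T_b) = D₂(T₂ − T_b).
14.6·(19.7 − T_b) = 5.8·(31.9 − T_b)
T_b = (14.6·19.7 − 5.8·31.9) / (14.6 − 5.8) = 102.60 / 8.8 = 11.659 °C ≈ 11.7 °C.

11.7 °C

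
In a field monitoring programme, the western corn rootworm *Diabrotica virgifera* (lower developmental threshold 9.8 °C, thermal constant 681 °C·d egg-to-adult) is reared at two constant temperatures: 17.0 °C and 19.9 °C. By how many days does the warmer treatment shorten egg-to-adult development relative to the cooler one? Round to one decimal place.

27.2 days

At 17.0 °C: 681 / (17.0 − 9.8) = 681 / 7.2 = 94.583 d.
At 19.9 °C: 681 / (19.9 − 9.8) = 681 / 10.1 = 67.426 d.
Difference = |94.583 − 67.426| = 27.158 ≈ 27.2 days.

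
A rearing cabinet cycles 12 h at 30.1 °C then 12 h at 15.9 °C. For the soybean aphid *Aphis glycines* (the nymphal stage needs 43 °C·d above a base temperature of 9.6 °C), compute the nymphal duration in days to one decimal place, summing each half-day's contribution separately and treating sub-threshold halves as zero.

Day half: max(0, 30.1 − 9.6) × 0.5 = 20.5 × 0.5 = 10.25 DD.
Night half: max(0, 15.9 − 9.6) × 0.5 = 6.3 × 0.5 = 3.15 DD.
Per 24 h: 13.40 DD/day.
Duration = 43 / 13.40 = 3.209 ≈ 3.2 days.

3.2 days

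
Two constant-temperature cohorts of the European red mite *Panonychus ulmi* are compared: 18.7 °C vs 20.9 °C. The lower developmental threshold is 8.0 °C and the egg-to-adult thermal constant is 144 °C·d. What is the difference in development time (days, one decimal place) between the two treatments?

At 18.7 °C: 144 / (18.7 − 8.0) = 144 / 10.7 = 13.458 d.
At 20.9 °C: 144 / (20.9 − 8.0) = 144 / 12.9 = 11.163 d.
Difference = |13.458 − 11.163| = 2.295 ≈ 2.3 days.

2.3 days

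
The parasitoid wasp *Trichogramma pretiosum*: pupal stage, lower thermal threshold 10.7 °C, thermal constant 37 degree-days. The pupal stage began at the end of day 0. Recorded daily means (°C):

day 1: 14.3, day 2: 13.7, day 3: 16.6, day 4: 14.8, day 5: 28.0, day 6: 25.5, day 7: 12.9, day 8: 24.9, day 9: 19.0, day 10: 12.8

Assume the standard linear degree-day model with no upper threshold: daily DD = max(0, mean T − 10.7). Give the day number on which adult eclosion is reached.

Daily DD above 10.7 °C: 3.6, 3.0, 5.9, 4.1, 17.3, 14.8, 2.2, 14.2, 8.3, 2.1.
Cumulative: 3.6, 6.6, 12.5, 16.6, 33.9, 48.7, 50.9, 65.1, 73.4, 75.5.
The total first reaches 37 DD on day 6.

day 6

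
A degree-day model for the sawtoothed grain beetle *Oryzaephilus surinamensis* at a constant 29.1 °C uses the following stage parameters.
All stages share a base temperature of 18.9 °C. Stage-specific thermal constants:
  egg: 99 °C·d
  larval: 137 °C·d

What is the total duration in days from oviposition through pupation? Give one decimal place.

Daily accumulation at 29.1 °C = 29.1 − 18.9 = 10.2 DD/day.
Total K = 99 + 137 = 236 DD.
Total duration = 236 / 10.2 = 23.137 ≈ 23.1 days.

23.1 days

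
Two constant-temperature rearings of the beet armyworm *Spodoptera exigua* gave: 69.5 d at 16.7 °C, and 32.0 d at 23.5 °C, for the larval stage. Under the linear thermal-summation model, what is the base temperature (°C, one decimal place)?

Linear rate model ⇒ the product D·(T − T_b) is constant across temperatures.
69.5·(16.7 − T_b) = 32.0·(23.5 − T_b)
T_b = (69.5·16.7 − 32.0·23.5) / (69.5 − 32.0) = 408.65 / 37.5 = 10.897 °C ≈ 10.9 °C.

10.9 °C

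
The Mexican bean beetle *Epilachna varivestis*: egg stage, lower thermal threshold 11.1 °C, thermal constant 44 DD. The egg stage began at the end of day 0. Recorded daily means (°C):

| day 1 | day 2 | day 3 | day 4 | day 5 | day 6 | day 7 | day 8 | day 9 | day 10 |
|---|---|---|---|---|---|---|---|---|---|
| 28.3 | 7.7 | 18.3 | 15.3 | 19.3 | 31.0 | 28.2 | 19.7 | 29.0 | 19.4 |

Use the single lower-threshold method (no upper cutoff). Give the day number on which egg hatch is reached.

Daily DD above 11.1 °C: 17.2, 0.0, 7.2, 4.2, 8.2, 19.9, 17.1, 8.6, 17.9, 8.3.
Cumulative: 17.2, 17.2, 24.4, 28.6, 36.8, 56.7, 73.8, 82.4, 100.3, 108.6.
The total first reaches 44 DD on day 6.

day 6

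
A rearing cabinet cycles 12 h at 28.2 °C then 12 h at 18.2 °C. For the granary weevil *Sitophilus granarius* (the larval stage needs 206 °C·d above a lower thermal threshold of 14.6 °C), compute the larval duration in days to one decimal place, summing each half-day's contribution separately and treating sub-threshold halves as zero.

Day half: max(0, 28.2 − 14.6) × 0.5 = 13.6 × 0.5 = 6.80 DD.
Night half: max(0, 18.2 − 14.6) × 0.5 = 3.6 × 0.5 = 1.80 DD.
Per 24 h: 8.60 DD/day.
Duration = 206 / 8.60 = 23.953 ≈ 24.0 days.

24.0 days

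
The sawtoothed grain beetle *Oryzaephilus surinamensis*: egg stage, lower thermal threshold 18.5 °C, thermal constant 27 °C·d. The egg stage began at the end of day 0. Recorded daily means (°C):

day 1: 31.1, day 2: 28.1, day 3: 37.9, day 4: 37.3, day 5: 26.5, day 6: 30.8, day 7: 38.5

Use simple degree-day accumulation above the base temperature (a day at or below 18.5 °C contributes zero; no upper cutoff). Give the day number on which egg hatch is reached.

Daily DD above 18.5 °C: 12.6, 9.6, 19.4, 18.8, 8.0, 12.3, 20.0.
Cumulative: 12.6, 22.2, 41.6, 60.4, 68.4, 80.7, 100.7.
The total first reaches 27 DD on day 3.

day 3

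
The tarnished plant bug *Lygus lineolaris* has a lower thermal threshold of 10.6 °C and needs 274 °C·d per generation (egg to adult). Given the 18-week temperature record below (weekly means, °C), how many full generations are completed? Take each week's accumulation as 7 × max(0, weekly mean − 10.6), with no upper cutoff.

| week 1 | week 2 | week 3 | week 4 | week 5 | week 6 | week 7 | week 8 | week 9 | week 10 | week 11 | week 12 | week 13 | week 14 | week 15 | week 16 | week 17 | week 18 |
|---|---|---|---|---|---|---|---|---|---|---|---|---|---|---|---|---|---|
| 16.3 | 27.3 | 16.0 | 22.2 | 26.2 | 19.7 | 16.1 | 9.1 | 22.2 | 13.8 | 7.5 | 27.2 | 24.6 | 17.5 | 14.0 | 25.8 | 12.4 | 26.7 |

4 generations

Weekly DD (7 × max(0, T̄ − 10.6)): 39.9, 116.9, 37.8, 81.2, 109.2, 63.7, 38.5, 0.0, 81.2, 22.4, 0.0, 116.2, 98.0, 48.3, 23.8, 106.4, 12.6, 112.7.
Season total = 1108.8 DD.
Complete generations = ⌊1108.8 / 274⌋ = 4.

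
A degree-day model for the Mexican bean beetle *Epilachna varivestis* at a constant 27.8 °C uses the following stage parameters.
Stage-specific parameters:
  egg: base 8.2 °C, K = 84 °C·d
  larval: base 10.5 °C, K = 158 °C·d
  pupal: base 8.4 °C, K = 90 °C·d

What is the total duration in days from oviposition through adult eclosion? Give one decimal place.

egg: 84 / (27.8 − 8.2) = 84 / 19.6 = 4.286 d.
larval: 158 / (27.8 − 10.5) = 158 / 17.3 = 9.133 d.
pupal: 90 / (27.8 − 8.4) = 90 / 19.4 = 4.639 d.
Sum = 18.058 ≈ 18.1 days.

18.1 days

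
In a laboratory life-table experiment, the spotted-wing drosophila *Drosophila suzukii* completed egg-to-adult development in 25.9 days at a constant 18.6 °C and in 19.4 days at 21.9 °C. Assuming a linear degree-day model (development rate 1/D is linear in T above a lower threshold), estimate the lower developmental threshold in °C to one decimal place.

8.8 °C

Linear rate model ⇒ the product D·(T − T_b) is constant across temperatures.
25.9·(18.6 − T_b) = 19.4·(21.9 − T_b)
T_b = (25.9·18.6 − 19.4·21.9) / (25.9 − 19.4) = 56.88 / 6.5 = 8.751 °C ≈ 8.8 °C.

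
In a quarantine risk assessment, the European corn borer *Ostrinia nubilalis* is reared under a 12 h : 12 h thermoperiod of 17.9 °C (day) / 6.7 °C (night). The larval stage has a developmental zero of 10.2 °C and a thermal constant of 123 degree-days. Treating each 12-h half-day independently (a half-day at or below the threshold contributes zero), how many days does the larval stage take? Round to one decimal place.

31.9 days

Day half: max(0, 17.9 − 10.2) × 0.5 = 7.7 × 0.5 = 3.85 DD.
Night half: max(0, 6.7 − 10.2) × 0.5 = 0.0 × 0.5 = 0.00 DD.
Per 24 h: 3.85 DD/day.
Duration = 123 / 3.85 = 31.948 ≈ 31.9 days.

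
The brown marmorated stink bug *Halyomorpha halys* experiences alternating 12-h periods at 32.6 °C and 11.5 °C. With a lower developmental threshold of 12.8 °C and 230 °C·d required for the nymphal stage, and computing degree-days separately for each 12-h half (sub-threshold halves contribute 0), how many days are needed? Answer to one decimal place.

23.2 days

Day half: max(0, 32.6 − 12.8) × 0.5 = 19.8 × 0.5 = 9.90 DD.
Night half: max(0, 11.5 − 12.8) × 0.5 = 0.0 × 0.5 = 0.00 DD.
Per 24 h: 9.90 DD/day.
Duration = 230 / 9.90 = 23.232 ≈ 23.2 days.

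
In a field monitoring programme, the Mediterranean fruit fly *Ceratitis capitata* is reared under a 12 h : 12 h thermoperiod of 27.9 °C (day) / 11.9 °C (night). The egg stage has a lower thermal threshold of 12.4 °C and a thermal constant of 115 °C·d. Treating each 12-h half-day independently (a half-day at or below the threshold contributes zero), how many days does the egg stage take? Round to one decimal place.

Day half: max(0, 27.9 − 12.4) × 0.5 = 15.5 × 0.5 = 7.75 DD.
Night half: max(0, 11.9 − 12.4) × 0.5 = 0.0 × 0.5 = 0.00 DD.
Per 24 h: 7.75 DD/day.
Duration = 115 / 7.75 = 14.839 ≈ 14.8 days.

14.8 days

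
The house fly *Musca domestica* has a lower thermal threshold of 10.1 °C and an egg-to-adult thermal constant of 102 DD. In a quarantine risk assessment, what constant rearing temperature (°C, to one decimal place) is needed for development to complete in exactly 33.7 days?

Required daily accumulation = 102 / 33.7 = 3.027 DD/day.
T = T_base + 3.027 = 10.1 + 3.027 = 13.127 ≈ 13.1 °C.

13.1 °C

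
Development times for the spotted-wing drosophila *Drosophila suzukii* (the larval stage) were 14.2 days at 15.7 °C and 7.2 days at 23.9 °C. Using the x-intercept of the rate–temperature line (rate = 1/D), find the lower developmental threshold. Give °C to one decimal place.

Linear rate model ⇒ the product D·(T − T_b) is constant across temperatures.
14.2·(15.7 − T_b) = 7.2·(23.9 − T_b)
T_b = (14.2·15.7 − 7.2·23.9) / (14.2 − 7.2) = 50.86 / 7.0 = 7.266 °C ≈ 7.3 °C.

7.3 °C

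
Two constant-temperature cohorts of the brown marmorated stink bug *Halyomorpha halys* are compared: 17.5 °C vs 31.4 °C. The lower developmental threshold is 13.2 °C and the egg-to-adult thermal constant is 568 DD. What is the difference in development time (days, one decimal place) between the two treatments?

At 17.5 °C: 568 / (17.5 − 13.2) = 568 / 4.3 = 132.093 d.
At 31.4 °C: 568 / (31.4 − 13.2) = 568 / 18.2 = 31.209 d.
Difference = |132.093 − 31.209| = 100.884 ≈ 100.9 days.

100.9 days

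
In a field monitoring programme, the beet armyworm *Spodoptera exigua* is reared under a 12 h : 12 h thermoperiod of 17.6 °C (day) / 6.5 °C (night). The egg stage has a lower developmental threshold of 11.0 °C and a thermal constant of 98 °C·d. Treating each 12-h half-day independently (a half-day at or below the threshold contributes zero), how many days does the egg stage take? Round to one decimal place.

29.7 days

Day half: max(0, 17.6 − 11.0) × 0.5 = 6.6 × 0.5 = 3.30 DD.
Night half: max(0, 6.5 − 11.0) × 0.5 = 0.0 × 0.5 = 0.00 DD.
Per 24 h: 3.30 DD/day.
Duration = 98 / 3.30 = 29.697 ≈ 29.7 days.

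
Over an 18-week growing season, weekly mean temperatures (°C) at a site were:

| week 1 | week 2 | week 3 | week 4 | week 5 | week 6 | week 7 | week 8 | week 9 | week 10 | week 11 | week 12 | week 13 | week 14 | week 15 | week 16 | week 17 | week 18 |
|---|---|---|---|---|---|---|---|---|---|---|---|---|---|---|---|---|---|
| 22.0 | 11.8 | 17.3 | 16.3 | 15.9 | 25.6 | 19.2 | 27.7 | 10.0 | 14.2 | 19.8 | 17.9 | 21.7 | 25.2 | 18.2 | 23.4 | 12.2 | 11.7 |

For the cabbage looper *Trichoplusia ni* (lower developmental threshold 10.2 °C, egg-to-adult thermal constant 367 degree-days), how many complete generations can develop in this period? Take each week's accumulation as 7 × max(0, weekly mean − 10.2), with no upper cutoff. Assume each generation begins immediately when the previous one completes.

Weekly DD (7 × max(0, T̄ − 10.2)): 82.6, 11.2, 49.7, 42.7, 39.9, 107.8, 63.0, 122.5, 0.0, 28.0, 67.2, 53.9, 80.5, 105.0, 56.0, 92.4, 14.0, 10.5.
Season total = 1026.9 DD.
Complete generations = ⌊1026.9 / 367⌋ = 2.

2 generations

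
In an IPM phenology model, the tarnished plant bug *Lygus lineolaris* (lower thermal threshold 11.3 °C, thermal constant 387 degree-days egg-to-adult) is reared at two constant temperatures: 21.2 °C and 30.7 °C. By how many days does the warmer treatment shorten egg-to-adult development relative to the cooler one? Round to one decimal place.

At 21.2 °C: 387 / (21.2 − 11.3) = 387 / 9.9 = 39.091 d.
At 30.7 °C: 387 / (30.7 − 11.3) = 387 / 19.4 = 19.948 d.
Difference = |39.091 − 19.948| = 19.142 ≈ 19.1 days.

19.1 days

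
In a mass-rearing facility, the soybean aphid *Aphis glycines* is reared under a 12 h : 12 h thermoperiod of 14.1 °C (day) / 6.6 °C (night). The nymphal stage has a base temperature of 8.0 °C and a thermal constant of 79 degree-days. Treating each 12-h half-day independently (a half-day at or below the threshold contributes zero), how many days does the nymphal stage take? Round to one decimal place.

25.9 days

Day half: max(0, 14.1 − 8.0) × 0.5 = 6.1 × 0.5 = 3.05 DD.
Night half: max(0, 6.6 − 8.0) × 0.5 = 0.0 × 0.5 = 0.00 DD.
Per 24 h: 3.05 DD/day.
Duration = 79 / 3.05 = 25.902 ≈ 25.9 days.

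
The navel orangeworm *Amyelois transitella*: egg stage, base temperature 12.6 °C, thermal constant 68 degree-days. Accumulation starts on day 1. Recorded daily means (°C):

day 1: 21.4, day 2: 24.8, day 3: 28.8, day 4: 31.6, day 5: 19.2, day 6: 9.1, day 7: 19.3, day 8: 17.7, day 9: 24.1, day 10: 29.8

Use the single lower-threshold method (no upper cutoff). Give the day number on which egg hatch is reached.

Daily DD above 12.6 °C: 8.8, 12.2, 16.2, 19.0, 6.6, 0.0, 6.7, 5.1, 11.5, 17.2.
Cumulative: 8.8, 21.0, 37.2, 56.2, 62.8, 62.8, 69.5, 74.6, 86.1, 103.3.
The total first reaches 68 DD on day 7.

day 7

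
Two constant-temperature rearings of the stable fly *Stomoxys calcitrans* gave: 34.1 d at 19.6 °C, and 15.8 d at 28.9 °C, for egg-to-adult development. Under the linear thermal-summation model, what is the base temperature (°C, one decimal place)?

11.6 °C

Equal thermal constants: D₁(T₁ − T_b) = D₂(T₂ − T_b).
34.1·(19.6 − T_b) = 15.8·(28.9 − T_b)
T_b = (34.1·19.6 − 15.8·28.9) / (34.1 − 15.8) = 211.74 / 18.3 = 11.570 °C ≈ 11.6 °C.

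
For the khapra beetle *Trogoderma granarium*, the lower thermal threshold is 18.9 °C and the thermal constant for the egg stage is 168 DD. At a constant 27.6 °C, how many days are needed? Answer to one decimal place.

19.3 days

Daily accumulation = 27.6 − 18.9 = 8.7 DD/day.
Duration = 168 / 8.7 = 19.310 ≈ 19.3 days.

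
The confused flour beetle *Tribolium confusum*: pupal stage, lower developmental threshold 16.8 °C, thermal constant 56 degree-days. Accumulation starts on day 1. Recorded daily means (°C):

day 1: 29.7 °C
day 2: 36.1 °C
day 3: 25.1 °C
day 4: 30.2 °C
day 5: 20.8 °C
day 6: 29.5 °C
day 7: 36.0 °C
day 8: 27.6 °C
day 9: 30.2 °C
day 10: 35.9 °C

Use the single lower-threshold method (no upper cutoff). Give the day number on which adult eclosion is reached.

day 5

Daily DD above 16.8 °C: 12.9, 19.3, 8.3, 13.4, 4.0, 12.7, 19.2, 10.8, 13.4, 19.1.
Cumulative: 12.9, 32.2, 40.5, 53.9, 57.9, 70.6, 89.8, 100.6, 114.0, 133.1.
The total first reaches 56 DD on day 5.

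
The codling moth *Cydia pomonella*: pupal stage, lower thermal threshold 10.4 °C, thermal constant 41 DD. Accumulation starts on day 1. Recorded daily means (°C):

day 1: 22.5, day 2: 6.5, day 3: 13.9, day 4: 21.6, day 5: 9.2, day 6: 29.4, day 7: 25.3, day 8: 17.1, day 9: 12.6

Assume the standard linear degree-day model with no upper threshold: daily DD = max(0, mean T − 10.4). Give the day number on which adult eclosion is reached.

day 6

Daily DD above 10.4 °C: 12.1, 0.0, 3.5, 11.2, 0.0, 19.0, 14.9, 6.7, 2.2.
Cumulative: 12.1, 12.1, 15.6, 26.8, 26.8, 45.8, 60.7, 67.4, 69.6.
The total first reaches 41 DD on day 6.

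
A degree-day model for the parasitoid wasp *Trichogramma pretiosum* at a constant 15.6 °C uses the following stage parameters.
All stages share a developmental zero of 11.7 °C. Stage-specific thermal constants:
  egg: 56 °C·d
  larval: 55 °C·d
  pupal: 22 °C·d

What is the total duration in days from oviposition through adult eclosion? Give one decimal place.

34.1 days

Daily accumulation at 15.6 °C = 15.6 − 11.7 = 3.9 DD/day.
Total K = 56 + 55 + 22 = 133 DD.
Total duration = 133 / 3.9 = 34.103 ≈ 34.1 days.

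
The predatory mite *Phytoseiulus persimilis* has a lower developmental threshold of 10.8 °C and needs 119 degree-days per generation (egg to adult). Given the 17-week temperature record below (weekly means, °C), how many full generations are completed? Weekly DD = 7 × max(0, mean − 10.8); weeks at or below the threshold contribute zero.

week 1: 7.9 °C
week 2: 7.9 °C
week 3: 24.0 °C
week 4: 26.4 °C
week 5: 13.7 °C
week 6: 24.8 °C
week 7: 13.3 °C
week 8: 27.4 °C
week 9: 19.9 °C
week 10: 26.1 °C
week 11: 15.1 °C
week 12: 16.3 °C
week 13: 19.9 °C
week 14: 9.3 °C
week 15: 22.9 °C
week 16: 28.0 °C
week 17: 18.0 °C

Weekly DD (7 × max(0, T̄ − 10.8)): 0.0, 0.0, 92.4, 109.2, 20.3, 98.0, 17.5, 116.2, 63.7, 107.1, 30.1, 38.5, 63.7, 0.0, 84.7, 120.4, 50.4.
Season total = 1012.2 DD.
Complete generations = ⌊1012.2 / 119⌋ = 8.

8 generations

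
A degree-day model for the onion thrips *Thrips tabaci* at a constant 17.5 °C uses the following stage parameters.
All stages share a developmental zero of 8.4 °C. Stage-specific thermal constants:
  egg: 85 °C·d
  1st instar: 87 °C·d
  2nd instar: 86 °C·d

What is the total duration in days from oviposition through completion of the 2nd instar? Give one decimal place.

28.4 days

Daily accumulation at 17.5 °C = 17.5 − 8.4 = 9.1 DD/day.
Total K = 85 + 87 + 86 = 258 DD.
Total duration = 258 / 9.1 = 28.352 ≈ 28.4 days.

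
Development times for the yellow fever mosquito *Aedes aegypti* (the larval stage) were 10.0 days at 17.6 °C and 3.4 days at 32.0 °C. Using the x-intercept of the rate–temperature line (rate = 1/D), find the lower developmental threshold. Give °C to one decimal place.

10.2 °C

Equal thermal constants: D₁(T₁ − T_b) = D₂(T₂ − T_b).
10.0·(17.6 − T_b) = 3.4·(32.0 − T_b)
T_b = (10.0·17.6 − 3.4·32.0) / (10.0 − 3.4) = 67.20 / 6.6 = 10.182 °C ≈ 10.2 °C.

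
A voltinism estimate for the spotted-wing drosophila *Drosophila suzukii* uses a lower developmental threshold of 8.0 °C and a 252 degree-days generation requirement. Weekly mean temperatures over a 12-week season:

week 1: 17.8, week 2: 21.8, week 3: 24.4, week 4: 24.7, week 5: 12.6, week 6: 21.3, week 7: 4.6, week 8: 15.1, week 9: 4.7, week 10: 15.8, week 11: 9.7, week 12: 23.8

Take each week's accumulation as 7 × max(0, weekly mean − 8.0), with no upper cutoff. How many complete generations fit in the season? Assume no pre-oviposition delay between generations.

Weekly DD (7 × max(0, T̄ − 8.0)): 68.6, 96.6, 114.8, 116.9, 32.2, 93.1, 0.0, 49.7, 0.0, 54.6, 11.9, 110.6.
Season total = 749.0 DD.
Complete generations = ⌊749.0 / 252⌋ = 2.

2 generations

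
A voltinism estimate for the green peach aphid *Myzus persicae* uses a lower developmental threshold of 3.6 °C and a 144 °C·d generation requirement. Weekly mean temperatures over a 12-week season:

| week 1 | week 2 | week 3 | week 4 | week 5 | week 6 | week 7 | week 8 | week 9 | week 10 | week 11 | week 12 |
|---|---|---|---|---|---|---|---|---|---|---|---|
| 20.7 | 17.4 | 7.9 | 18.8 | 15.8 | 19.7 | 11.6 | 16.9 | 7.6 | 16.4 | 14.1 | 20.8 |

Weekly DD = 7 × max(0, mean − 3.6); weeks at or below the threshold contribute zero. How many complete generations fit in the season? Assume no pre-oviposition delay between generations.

Weekly DD (7 × max(0, T̄ − 3.6)): 119.7, 96.6, 30.1, 106.4, 85.4, 112.7, 56.0, 93.1, 28.0, 89.6, 73.5, 120.4.
Season total = 1011.5 DD.
Complete generations = ⌊1011.5 / 144⌋ = 7.

7 generations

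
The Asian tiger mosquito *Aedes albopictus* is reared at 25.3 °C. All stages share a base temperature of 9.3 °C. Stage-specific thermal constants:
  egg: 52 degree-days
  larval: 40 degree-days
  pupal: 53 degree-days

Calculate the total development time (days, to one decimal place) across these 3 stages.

Daily accumulation at 25.3 °C = 25.3 − 9.3 = 16.0 DD/day.
Total K = 52 + 40 + 53 = 145 DD.
Total duration = 145 / 16.0 = 9.062 ≈ 9.1 days.

9.1 days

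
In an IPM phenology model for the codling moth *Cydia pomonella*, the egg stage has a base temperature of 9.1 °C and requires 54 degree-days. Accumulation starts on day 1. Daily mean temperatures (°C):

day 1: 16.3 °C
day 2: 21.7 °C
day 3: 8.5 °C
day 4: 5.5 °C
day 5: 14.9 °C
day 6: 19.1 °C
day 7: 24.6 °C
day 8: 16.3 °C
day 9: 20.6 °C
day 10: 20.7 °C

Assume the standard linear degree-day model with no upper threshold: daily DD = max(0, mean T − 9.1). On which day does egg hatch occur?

Daily DD above 9.1 °C: 7.2, 12.6, 0.0, 0.0, 5.8, 10.0, 15.5, 7.2, 11.5, 11.6.
Cumulative: 7.2, 19.8, 19.8, 19.8, 25.6, 35.6, 51.1, 58.3, 69.8, 81.4.
The total first reaches 54 DD on day 8.

day 8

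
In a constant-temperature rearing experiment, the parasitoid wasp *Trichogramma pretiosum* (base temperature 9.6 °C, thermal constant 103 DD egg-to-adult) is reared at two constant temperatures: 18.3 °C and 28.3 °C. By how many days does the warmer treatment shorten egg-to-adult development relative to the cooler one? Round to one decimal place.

At 18.3 °C: 103 / (18.3 − 9.6) = 103 / 8.7 = 11.839 d.
At 28.3 °C: 103 / (28.3 − 9.6) = 103 / 18.7 = 5.508 d.
Difference = |11.839 − 5.508| = 6.331 ≈ 6.3 days.

6.3 days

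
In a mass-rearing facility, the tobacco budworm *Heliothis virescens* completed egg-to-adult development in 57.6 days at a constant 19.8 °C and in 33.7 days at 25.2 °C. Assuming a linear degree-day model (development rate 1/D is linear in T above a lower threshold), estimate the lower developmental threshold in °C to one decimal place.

Linear rate model ⇒ the product D·(T − T_b) is constant across temperatures.
57.6·(19.8 − T_b) = 33.7·(25.2 − T_b)
T_b = (57.6·19.8 − 33.7·25.2) / (57.6 − 33.7) = 291.24 / 23.9 = 12.186 °C ≈ 12.2 °C.

12.2 °C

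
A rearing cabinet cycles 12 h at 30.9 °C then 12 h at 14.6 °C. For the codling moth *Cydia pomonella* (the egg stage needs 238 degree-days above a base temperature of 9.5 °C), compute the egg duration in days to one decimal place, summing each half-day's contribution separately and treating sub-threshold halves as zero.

Day half: max(0, 30.9 − 9.5) × 0.5 = 21.4 × 0.5 = 10.70 DD.
Night half: max(0, 14.6 − 9.5) × 0.5 = 5.1 × 0.5 = 2.55 DD.
Per 24 h: 13.25 DD/day.
Duration = 238 / 13.25 = 17.962 ≈ 18.0 days.

18.0 days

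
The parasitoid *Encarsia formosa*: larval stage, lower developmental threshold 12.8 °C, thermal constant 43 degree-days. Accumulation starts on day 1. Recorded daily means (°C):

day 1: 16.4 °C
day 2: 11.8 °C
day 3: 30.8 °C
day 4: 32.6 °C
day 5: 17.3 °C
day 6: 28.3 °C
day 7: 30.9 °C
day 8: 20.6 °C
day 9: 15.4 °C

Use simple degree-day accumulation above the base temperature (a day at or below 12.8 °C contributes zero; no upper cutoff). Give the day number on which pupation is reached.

Daily DD above 12.8 °C: 3.6, 0.0, 18.0, 19.8, 4.5, 15.5, 18.1, 7.8, 2.6.
Cumulative: 3.6, 3.6, 21.6, 41.4, 45.9, 61.4, 79.5, 87.3, 89.9.
The total first reaches 43 DD on day 5.

day 5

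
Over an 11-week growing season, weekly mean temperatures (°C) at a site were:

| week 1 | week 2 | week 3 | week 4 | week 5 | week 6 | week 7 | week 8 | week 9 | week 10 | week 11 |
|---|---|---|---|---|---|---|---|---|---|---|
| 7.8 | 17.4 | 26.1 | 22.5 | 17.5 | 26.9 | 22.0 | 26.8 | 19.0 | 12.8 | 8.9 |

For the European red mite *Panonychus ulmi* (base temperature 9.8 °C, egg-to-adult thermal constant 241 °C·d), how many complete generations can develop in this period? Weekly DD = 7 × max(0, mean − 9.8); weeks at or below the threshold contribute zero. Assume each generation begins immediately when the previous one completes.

2 generations

Weekly DD (7 × max(0, T̄ − 9.8)): 0.0, 53.2, 114.1, 88.9, 53.9, 119.7, 85.4, 119.0, 64.4, 21.0, 0.0.
Season total = 719.6 DD.
Complete generations = ⌊719.6 / 241⌋ = 2.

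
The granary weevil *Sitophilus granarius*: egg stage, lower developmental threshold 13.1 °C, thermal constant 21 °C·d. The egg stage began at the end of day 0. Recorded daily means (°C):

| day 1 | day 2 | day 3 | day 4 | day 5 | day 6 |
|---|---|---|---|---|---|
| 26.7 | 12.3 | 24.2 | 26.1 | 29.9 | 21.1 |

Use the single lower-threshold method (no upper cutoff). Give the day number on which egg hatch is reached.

day 3

Daily DD above 13.1 °C: 13.6, 0.0, 11.1, 13.0, 16.8, 8.0.
Cumulative: 13.6, 13.6, 24.7, 37.7, 54.5, 62.5.
The total first reaches 21 DD on day 3.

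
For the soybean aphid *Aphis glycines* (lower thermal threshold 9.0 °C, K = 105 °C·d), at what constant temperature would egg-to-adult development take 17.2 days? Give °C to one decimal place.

Required daily accumulation = 105 / 17.2 = 6.105 DD/day.
T = T_base + 6.105 = 9.0 + 6.105 = 15.105 ≈ 15.1 °C.

15.1 °C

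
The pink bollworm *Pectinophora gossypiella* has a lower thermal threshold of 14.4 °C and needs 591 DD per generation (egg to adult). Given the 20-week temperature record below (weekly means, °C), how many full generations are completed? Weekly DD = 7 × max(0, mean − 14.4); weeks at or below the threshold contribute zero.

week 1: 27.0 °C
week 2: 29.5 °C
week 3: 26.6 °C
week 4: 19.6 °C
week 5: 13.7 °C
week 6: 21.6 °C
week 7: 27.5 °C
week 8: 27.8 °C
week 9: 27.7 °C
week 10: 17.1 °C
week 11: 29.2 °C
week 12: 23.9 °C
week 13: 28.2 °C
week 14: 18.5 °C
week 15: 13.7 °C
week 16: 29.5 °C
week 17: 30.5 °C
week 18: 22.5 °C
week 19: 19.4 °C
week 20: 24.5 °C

2 generations

Weekly DD (7 × max(0, T̄ − 14.4)): 88.2, 105.7, 85.4, 36.4, 0.0, 50.4, 91.7, 93.8, 93.1, 18.9, 103.6, 66.5, 96.6, 28.7, 0.0, 105.7, 112.7, 56.7, 35.0, 70.7.
Season total = 1339.8 DD.
Complete generations = ⌊1339.8 / 591⌋ = 2.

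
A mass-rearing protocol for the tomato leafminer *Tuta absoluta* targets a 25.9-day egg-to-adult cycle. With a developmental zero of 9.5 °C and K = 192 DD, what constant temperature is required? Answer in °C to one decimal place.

16.9 °C

Required daily accumulation = 192 / 25.9 = 7.413 DD/day.
T = T_base + 7.413 = 9.5 + 7.413 = 16.913 ≈ 16.9 °C.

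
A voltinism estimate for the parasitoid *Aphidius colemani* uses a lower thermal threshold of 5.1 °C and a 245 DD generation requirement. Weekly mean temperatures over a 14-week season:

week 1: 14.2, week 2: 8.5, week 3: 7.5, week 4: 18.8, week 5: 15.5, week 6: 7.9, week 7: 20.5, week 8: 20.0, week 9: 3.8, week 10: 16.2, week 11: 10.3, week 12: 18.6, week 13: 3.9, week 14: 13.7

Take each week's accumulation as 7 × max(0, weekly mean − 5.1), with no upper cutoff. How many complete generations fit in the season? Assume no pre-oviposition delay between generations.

Weekly DD (7 × max(0, T̄ − 5.1)): 63.7, 23.8, 16.8, 95.9, 72.8, 19.6, 107.8, 104.3, 0.0, 77.7, 36.4, 94.5, 0.0, 60.2.
Season total = 773.5 DD.
Complete generations = ⌊773.5 / 245⌋ = 3.

3 generations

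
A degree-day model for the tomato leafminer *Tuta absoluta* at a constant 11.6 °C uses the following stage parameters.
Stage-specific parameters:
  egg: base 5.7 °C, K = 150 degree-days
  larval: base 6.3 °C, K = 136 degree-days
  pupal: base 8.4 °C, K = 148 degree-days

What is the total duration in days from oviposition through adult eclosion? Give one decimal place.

97.3 days

egg: 150 / (11.6 − 5.7) = 150 / 5.9 = 25.424 d.
larval: 136 / (11.6 − 6.3) = 136 / 5.3 = 25.660 d.
pupal: 148 / (11.6 − 8.4) = 148 / 3.2 = 46.250 d.
Sum = 97.334 ≈ 97.3 days.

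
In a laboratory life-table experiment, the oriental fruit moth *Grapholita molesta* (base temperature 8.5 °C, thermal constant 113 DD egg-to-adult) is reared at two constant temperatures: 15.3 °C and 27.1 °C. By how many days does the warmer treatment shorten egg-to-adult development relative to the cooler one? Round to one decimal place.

10.5 days

At 15.3 °C: 113 / (15.3 − 8.5) = 113 / 6.8 = 16.618 d.
At 27.1 °C: 113 / (27.1 − 8.5) = 113 / 18.6 = 6.075 d.
Difference = |16.618 − 6.075| = 10.542 ≈ 10.5 days.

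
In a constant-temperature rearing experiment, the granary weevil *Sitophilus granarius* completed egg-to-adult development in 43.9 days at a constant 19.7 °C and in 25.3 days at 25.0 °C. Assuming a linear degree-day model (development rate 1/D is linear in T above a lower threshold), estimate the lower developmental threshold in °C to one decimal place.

Under the model K = D·(T − T_b), so D₁·(T₁ − T_b) = D₂·(T₂ − T_b).
43.9·(19.7 − T_b) = 25.3·(25.0 − T_b)
T_b = (43.9·19.7 − 25.3·25.0) / (43.9 − 25.3) = 232.33 / 18.6 = 12.491 °C ≈ 12.5 °C.

12.5 °C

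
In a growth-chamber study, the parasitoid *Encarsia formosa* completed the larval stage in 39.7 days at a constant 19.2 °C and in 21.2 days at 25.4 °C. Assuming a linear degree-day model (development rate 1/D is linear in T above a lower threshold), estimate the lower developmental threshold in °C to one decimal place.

12.1 °C

Under the model K = D·(T − T_b), so D₁·(T₁ − T_b) = D₂·(T₂ − T_b).
39.7·(19.2 − T_b) = 21.2·(25.4 − T_b)
T_b = (39.7·19.2 − 21.2·25.4) / (39.7 − 21.2) = 223.76 / 18.5 = 12.095 °C ≈ 12.1 °C.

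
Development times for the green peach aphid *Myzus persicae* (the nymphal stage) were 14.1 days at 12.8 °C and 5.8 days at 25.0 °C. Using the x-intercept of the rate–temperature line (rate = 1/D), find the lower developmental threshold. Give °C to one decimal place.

Equal thermal constants: D₁(T₁ − T_b) = D₂(T₂ − T_b).
14.1·(12.8 − T_b) = 5.8·(25.0 − T_b)
T_b = (14.1·12.8 − 5.8·25.0) / (14.1 − 5.8) = 35.48 / 8.3 = 4.275 °C ≈ 4.3 °C.

4.3 °C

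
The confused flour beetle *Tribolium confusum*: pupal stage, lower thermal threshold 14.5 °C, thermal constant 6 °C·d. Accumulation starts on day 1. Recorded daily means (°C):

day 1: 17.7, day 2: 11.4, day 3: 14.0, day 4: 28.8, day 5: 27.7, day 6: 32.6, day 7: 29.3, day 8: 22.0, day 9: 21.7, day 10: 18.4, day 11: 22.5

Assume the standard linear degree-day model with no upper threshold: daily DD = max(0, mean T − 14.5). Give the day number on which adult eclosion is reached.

day 4

Daily DD above 14.5 °C: 3.2, 0.0, 0.0, 14.3, 13.2, 18.1, 14.8, 7.5, 7.2, 3.9, 8.0.
Cumulative: 3.2, 3.2, 3.2, 17.5, 30.7, 48.8, 63.6, 71.1, 78.3, 82.2, 90.2.
The total first reaches 6 DD on day 4.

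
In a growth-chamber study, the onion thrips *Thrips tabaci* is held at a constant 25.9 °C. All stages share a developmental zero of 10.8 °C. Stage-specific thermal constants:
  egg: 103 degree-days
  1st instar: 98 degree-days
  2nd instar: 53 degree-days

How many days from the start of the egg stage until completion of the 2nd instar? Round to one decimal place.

16.8 days

Daily accumulation at 25.9 °C = 25.9 − 10.8 = 15.1 DD/day.
Total K = 103 + 98 + 53 = 254 DD.
Total duration = 254 / 15.1 = 16.821 ≈ 16.8 days.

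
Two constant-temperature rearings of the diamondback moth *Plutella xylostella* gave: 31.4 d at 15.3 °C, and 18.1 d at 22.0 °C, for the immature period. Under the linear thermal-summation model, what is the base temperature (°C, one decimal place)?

6.2 °C

Equal thermal constants: D₁(T₁ − T_b) = D₂(T₂ − T_b).
31.4·(15.3 − T_b) = 18.1·(22.0 − T_b)
T_b = (31.4·15.3 − 18.1·22.0) / (31.4 − 18.1) = 82.22 / 13.3 = 6.182 °C ≈ 6.2 °C.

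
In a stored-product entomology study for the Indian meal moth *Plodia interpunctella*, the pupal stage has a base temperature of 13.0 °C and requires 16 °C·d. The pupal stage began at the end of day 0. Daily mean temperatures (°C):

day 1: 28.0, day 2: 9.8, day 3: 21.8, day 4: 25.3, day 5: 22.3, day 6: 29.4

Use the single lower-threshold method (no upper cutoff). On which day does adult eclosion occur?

day 3

Daily DD above 13.0 °C: 15.0, 0.0, 8.8, 12.3, 9.3, 16.4.
Cumulative: 15.0, 15.0, 23.8, 36.1, 45.4, 61.8.
The total first reaches 16 DD on day 3.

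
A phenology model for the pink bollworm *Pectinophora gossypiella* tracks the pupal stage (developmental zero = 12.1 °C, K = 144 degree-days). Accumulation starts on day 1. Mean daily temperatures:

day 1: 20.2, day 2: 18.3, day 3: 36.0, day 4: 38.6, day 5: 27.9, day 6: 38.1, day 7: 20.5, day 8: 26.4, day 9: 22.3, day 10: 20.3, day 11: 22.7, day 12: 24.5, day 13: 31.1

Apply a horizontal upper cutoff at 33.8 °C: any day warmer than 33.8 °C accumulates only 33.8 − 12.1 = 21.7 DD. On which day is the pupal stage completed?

Daily DD above 12.1 °C (capped at 21.7): 8.1, 6.2, 21.7, 21.7, 15.8, 21.7, 8.4, 14.3, 10.2, 8.2, 10.6, 12.4, 19.0.
Cumulative: 8.1, 14.3, 36.0, 57.7, 73.5, 95.2, 103.6, 117.9, 128.1, 136.3, 146.9, 159.3, 178.3.
The total first reaches 144 DD on day 11.

day 11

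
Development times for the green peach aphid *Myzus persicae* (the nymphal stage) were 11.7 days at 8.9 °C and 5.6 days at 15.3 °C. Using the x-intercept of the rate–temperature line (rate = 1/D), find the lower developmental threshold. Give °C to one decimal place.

3.0 °C

Under the model K = D·(T − T_b), so D₁·(T₁ − T_b) = D₂·(T₂ − T_b).
11.7·(8.9 − T_b) = 5.6·(15.3 − T_b)
T_b = (11.7·8.9 − 5.6·15.3) / (11.7 − 5.6) = 18.45 / 6.1 = 3.025 °C ≈ 3.0 °C.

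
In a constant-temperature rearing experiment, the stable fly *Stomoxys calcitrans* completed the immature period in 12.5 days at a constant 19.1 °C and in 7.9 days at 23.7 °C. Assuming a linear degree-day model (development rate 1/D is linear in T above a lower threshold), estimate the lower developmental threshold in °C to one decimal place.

11.2 °C

Linear rate model ⇒ the product D·(T − T_b) is constant across temperatures.
12.5·(19.1 − T_b) = 7.9·(23.7 − T_b)
T_b = (12.5·19.1 − 7.9·23.7) / (12.5 − 7.9) = 51.52 / 4.6 = 11.200 °C ≈ 11.2 °C.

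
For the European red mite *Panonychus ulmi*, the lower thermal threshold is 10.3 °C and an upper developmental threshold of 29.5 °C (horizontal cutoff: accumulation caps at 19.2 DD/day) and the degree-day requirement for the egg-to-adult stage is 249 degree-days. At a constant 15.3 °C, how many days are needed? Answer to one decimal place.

49.8 days

Daily accumulation = 15.3 − 10.3 = 5.0 DD/day.
Duration = 249 / 5.0 = 49.800 ≈ 49.8 days.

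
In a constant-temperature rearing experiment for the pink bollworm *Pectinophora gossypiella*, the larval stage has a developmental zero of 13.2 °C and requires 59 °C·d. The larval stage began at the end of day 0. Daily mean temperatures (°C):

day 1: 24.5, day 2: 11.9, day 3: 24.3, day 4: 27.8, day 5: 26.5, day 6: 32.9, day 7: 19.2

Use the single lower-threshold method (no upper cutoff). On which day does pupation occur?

day 6

Daily DD above 13.2 °C: 11.3, 0.0, 11.1, 14.6, 13.3, 19.7, 6.0.
Cumulative: 11.3, 11.3, 22.4, 37.0, 50.3, 70.0, 76.0.
The total first reaches 59 DD on day 6.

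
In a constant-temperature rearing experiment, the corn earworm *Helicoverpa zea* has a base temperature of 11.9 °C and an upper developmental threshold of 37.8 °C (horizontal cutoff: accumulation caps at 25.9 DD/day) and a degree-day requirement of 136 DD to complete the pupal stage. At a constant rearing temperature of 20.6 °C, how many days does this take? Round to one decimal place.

Daily accumulation = 20.6 − 11.9 = 8.7 DD/day.
Duration = 136 / 8.7 = 15.632 ≈ 15.6 days.

15.6 days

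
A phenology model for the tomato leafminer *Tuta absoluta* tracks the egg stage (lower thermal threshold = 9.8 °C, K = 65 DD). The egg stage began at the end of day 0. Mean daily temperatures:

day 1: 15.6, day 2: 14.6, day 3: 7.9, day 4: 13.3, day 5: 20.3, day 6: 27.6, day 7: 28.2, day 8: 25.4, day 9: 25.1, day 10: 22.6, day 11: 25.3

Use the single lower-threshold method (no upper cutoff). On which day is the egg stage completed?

Daily DD above 9.8 °C: 5.8, 4.8, 0.0, 3.5, 10.5, 17.8, 18.4, 15.6, 15.3, 12.8, 15.5.
Cumulative: 5.8, 10.6, 10.6, 14.1, 24.6, 42.4, 60.8, 76.4, 91.7, 104.5, 120.0.
The total first reaches 65 DD on day 8.

day 8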